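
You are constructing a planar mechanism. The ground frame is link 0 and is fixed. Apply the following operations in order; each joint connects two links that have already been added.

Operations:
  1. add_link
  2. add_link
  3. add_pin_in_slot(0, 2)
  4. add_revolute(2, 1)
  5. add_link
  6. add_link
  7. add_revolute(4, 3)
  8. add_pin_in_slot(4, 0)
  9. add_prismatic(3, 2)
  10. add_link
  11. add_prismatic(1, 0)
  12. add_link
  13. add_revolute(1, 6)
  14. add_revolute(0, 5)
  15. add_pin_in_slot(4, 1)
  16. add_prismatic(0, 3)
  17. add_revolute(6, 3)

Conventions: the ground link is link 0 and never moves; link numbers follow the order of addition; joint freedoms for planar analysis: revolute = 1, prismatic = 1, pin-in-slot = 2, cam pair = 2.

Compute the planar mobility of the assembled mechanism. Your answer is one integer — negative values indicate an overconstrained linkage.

link 0 = ground. State L|J1|J2 = 1|0|0
+link1  2|0|0
+link2  3|0|0
PS(0,2) f=2→J2  3|0|1
R(2,1) f=1→J1  3|1|1
+link3  4|1|1
+link4  5|1|1
R(4,3) f=1→J1  5|2|1
PS(4,0) f=2→J2  5|2|2
P(3,2) f=1→J1  5|3|2
+link5  6|3|2
P(1,0) f=1→J1  6|4|2
+link6  7|4|2
R(1,6) f=1→J1  7|5|2
R(0,5) f=1→J1  7|6|2
PS(4,1) f=2→J2  7|6|3
P(0,3) f=1→J1  7|7|3
R(6,3) f=1→J1  7|8|3
M = 3(7−1)−2·8−3 = 18−16−3 = -1

M = -1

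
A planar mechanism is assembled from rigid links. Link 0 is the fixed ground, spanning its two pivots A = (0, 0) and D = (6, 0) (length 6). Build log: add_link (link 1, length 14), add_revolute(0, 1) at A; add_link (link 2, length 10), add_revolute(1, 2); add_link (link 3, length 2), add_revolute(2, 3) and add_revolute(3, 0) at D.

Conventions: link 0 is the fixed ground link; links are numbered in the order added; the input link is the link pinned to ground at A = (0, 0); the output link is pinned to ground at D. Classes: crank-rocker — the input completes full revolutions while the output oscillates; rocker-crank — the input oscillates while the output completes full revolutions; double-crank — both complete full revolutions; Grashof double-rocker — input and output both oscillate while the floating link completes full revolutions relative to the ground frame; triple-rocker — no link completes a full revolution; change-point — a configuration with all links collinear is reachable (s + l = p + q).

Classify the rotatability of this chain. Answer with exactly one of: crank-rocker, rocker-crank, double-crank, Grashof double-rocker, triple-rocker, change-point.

lengths: ground=6, input=14, coupler=10, output=2
sorted: s=2 (shortest), l=14 (longest), p+q=16
s + l = 16 vs p + q = 16
s + l = p + q → change-point (collinear configuration reachable)

change-point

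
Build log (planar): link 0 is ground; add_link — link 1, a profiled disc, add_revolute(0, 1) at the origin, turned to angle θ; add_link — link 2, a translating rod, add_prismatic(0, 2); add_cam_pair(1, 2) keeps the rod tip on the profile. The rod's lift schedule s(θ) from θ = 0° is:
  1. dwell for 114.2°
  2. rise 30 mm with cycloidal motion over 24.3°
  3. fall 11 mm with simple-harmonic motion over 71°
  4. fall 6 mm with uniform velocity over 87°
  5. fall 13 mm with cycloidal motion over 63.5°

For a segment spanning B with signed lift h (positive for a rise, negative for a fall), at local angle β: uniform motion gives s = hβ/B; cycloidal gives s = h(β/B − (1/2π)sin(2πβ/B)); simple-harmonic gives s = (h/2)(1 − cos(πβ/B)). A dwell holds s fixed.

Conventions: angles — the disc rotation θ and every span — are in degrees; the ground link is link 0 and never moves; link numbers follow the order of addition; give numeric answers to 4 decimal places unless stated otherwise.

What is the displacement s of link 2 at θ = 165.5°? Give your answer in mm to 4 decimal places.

seg 1 [0°–114.2°] dwell: s stays 0.0000
seg 2 [114.2°–138.5°] cycloidal, h=30: full span → s += 30 → s = 30.0000
seg 3 [138.5°–209.5°] simple-harmonic, h=-11: θ=165.5° here. β=27, B=71. -11/2·(1 − cos(π·0.3803)) = -3.4798 → s = 26.5202

26.5202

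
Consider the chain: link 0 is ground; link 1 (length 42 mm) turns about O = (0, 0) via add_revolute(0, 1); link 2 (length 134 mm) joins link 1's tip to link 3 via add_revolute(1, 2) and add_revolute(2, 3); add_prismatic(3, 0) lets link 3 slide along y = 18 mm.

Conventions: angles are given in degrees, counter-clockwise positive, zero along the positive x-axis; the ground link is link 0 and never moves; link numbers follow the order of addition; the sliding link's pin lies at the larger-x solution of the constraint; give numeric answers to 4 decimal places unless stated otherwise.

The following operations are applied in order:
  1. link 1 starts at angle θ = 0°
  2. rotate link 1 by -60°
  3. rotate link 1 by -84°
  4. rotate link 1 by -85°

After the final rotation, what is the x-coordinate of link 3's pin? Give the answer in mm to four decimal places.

geometry: r = 42 mm, L = 134 mm, e = 18 mm; θ starts at 0°
rotate link 1 by -60°: θ ← 0° -60° = -60°
rotate link 1 by -84°: θ ← -60° -84° = -144°
rotate link 1 by -85°: θ ← -144° -85° = -229°
crank pin P = (r cos θ, r sin θ) = (-27.554479, 31.697802)
h = r sin θ − e = 31.697802 − 18 = 13.697802
x = r cos θ + √(L² − h²) = -27.554479 + 133.298050 = 105.743571

105.7436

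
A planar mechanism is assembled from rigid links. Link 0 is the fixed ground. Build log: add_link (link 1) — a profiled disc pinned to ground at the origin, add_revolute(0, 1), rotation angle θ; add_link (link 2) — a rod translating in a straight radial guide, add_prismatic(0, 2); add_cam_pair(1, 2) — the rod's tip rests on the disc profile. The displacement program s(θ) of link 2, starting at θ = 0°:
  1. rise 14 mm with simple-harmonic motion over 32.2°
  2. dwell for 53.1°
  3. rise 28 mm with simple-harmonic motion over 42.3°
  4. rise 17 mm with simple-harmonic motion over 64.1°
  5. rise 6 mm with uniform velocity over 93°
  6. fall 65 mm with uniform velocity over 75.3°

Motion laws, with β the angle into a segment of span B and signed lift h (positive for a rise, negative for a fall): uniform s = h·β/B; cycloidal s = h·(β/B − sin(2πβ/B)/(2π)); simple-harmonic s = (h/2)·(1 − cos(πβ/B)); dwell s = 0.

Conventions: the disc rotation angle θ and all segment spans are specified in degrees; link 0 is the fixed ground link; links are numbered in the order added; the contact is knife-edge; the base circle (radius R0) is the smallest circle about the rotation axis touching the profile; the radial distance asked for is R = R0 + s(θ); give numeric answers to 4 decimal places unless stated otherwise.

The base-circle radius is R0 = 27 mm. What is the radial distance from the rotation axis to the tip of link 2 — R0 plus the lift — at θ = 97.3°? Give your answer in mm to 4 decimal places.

seg 1 [0°–32.2°] simple-harmonic, h=14: full span → s += 14 → s = 14.0000
seg 2 [32.2°–85.3°] dwell: s stays 14.0000
seg 3 [85.3°–127.6°] simple-harmonic, h=28: θ=97.3° here. β=12, B=42.3. 28/2·(1 − cos(π·0.2837)) = 5.2016 → s = 19.2016
R = R0 + s = 27 + 19.2016 = 46.2016

46.2016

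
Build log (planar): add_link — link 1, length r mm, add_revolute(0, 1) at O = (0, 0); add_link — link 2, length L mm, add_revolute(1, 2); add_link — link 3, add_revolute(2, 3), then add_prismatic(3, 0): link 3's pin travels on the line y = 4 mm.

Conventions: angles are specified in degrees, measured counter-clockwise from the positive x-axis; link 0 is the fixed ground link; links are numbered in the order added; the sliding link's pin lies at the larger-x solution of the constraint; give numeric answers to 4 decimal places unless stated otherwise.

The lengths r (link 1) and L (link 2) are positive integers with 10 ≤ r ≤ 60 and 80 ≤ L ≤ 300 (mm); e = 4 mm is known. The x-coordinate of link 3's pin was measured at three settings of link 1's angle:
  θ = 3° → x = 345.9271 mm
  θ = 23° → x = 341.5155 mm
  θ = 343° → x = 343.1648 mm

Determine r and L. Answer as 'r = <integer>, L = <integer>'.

constraint per measurement: (x − r cos θ)² + (r sin θ − e)² = L²
subtracting the θ₁ and θ₂ equations cancels the r² and L² terms:
r = (x₁² − x₂²) / (2[(x₁cos θ₁ + e sin θ₁) − (x₂cos θ₂ + e sin θ₂)]) = 50.9997 → r = 51
L² = (x₁ − r cos θ₁)² + (r sin θ₁ − e)² = 87024.9975 → L = 295.0000 → L = 295
check at θ₃=343°: x = 343.1648 (printed 343.1648) ✓

r = 51, L = 295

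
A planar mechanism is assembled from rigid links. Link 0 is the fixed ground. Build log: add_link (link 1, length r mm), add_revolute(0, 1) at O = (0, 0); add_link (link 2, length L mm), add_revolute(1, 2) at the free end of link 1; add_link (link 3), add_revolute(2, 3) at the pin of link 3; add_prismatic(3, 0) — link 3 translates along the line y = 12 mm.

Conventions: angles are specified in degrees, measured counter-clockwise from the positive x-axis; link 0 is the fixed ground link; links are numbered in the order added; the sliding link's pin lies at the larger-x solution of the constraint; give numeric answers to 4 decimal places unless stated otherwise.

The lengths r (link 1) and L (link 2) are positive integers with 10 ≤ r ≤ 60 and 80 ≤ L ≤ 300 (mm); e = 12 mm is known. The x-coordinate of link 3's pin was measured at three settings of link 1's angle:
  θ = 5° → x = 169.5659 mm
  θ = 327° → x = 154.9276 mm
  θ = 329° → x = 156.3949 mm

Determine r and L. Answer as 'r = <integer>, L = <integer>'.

constraint per measurement: (x − r cos θ)² + (r sin θ − e)² = L²
subtracting the θ₁ and θ₂ equations cancels the r² and L² terms:
r = (x₁² − x₂²) / (2[(x₁cos θ₁ + e sin θ₁) − (x₂cos θ₂ + e sin θ₂)]) = 51.0000 → r = 51
L² = (x₁ − r cos θ₁)² + (r sin θ₁ − e)² = 14161.0095 → L = 119.0000 → L = 119
check at θ₃=329°: x = 156.3949 (printed 156.3949) ✓

r = 51, L = 119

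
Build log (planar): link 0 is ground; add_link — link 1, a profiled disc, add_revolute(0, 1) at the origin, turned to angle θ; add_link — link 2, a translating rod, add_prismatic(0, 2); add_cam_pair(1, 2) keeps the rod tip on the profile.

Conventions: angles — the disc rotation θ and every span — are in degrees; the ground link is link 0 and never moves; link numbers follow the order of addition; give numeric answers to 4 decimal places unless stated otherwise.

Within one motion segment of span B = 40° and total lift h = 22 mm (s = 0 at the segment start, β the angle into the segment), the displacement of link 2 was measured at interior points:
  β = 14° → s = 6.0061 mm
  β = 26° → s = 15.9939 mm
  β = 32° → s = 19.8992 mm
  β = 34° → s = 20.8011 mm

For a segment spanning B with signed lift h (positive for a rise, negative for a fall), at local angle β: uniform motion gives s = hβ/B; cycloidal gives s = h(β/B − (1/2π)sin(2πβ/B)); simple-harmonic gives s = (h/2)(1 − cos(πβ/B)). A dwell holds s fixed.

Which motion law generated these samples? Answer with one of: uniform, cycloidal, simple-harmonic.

candidates at β/B = r: uniform s = h·r (linear in β); cycloidal s = h·(r − sin(2πr)/(2π)); simple-harmonic s = (h/2)(1 − cos(πr))
β=14°: printed 6.0061 | uniform 7.7000, cycloidal 4.8673, simple-harmonic 6.0061
β=26°: printed 15.9939 | uniform 14.3000, cycloidal 17.1327, simple-harmonic 15.9939
β=32°: printed 19.8992 | uniform 17.6000, cycloidal 20.9300, simple-harmonic 19.8992
β=34°: printed 20.8011 | uniform 18.7000, cycloidal 21.5327, simple-harmonic 20.8011
only one law matches every sample → simple-harmonic

simple-harmonic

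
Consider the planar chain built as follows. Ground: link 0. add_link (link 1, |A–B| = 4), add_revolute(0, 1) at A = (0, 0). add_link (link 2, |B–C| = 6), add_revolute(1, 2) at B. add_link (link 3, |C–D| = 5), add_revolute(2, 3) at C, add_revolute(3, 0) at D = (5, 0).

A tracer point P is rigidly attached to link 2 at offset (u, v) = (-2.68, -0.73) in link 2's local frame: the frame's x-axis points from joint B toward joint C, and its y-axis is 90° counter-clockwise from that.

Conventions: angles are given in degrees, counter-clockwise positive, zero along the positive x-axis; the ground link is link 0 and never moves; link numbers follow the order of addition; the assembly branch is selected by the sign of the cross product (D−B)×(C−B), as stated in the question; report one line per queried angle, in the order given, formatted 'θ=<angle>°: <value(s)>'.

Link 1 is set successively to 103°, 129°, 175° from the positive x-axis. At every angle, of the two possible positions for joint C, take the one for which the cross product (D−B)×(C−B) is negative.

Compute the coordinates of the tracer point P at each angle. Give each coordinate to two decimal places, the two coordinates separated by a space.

A=(0,0), D=(5.00,0)
θ=103°: B = A + 4.00·(cos103°, sin103°) = (-0.8998, 3.8975)
θ=103°: |BD| = 7.0709
θ=103°: circle(B,6.00) ∩ circle(D,5.00): a=4.3133, h=4.1708
θ=103°:   candidates: C₊=(4.9980,5.0000) cross=29.491; C₋=(0.4002,-1.9600) cross=-29.491
θ=103°:   branch - wants cross < 0 → take C=(0.4002,-1.9600) (cross=-29.491)
θ=103°: ex = (C−B)/|BC| = (0.2167,-0.9762); ey = (0.9762,0.2167)
θ=103°: P = B + -2.68·ex + -0.73·ey = (-2.1931,6.3557)
θ=129°: B = A + 4.00·(cos129°, sin129°) = (-2.5173, 3.1086)
θ=129°: |BD| = 8.1347
θ=129°: circle(B,6.00) ∩ circle(D,5.00): a=4.7435, h=3.6742
θ=129°:   candidates: C₊=(3.2702,4.6913) cross=29.888; C₋=(0.4621,-2.0994) cross=-29.888
θ=129°:   branch - wants cross < 0 → take C=(0.4621,-2.0994) (cross=-29.888)
θ=129°: ex = (C−B)/|BC| = (0.4966,-0.8680); ey = (0.8680,0.4966)
θ=129°: P = B + -2.68·ex + -0.73·ey = (-4.4817,5.0723)
θ=175°: B = A + 4.00·(cos175°, sin175°) = (-3.9848, 0.3486)
θ=175°: |BD| = 8.9915
θ=175°: circle(B,6.00) ∩ circle(D,5.00): a=5.1075, h=3.1486
θ=175°:   candidates: C₊=(1.2409,3.2969) cross=28.311; C₋=(0.9968,-2.9957) cross=-28.311
θ=175°:   branch - wants cross < 0 → take C=(0.9968,-2.9957) (cross=-28.311)
θ=175°: ex = (C−B)/|BC| = (0.8303,-0.5574); ey = (0.5574,0.8303)
θ=175°: P = B + -2.68·ex + -0.73·ey = (-6.6168,1.2363)

θ=103°: -2.19 6.36
θ=129°: -4.48 5.07
θ=175°: -6.62 1.24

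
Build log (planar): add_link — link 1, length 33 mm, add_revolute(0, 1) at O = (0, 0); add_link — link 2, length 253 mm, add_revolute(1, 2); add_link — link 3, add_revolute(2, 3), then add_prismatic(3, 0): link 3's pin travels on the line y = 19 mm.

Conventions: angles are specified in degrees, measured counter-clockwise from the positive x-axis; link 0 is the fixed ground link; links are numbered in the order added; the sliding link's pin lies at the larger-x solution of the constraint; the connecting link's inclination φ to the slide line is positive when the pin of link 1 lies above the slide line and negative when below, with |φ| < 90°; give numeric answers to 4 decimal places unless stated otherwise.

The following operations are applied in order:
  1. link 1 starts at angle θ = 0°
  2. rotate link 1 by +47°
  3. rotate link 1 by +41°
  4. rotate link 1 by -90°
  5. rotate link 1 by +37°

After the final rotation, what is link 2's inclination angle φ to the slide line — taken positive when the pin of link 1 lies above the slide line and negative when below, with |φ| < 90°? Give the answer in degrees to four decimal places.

geometry: r = 33 mm, L = 253 mm, e = 19 mm; θ starts at 0°
rotate link 1 by +47°: θ ← 0° +47° = 47°
rotate link 1 by +41°: θ ← 47° +41° = 88°
rotate link 1 by -90°: θ ← 88° -90° = -2°
rotate link 1 by +37°: θ ← -2° +37° = 35°
h = r sin θ − e = 18.928022 − 19 = -0.071978
sin φ = h / L = -0.071978 / 253 = -0.00028450
φ = arcsin(-0.00028450) = -0.016300°

-0.0163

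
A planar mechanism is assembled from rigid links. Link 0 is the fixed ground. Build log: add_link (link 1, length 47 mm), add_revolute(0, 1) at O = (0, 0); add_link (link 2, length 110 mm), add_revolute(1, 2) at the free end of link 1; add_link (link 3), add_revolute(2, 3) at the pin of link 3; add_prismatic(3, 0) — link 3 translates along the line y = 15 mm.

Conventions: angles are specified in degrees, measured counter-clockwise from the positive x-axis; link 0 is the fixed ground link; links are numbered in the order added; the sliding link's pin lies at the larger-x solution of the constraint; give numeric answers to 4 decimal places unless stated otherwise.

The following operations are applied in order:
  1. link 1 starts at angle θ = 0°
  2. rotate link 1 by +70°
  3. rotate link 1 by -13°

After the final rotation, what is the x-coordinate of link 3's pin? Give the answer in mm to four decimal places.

geometry: r = 47 mm, L = 110 mm, e = 15 mm; θ starts at 0°
rotate link 1 by +70°: θ ← 0° +70° = 70°
rotate link 1 by -13°: θ ← 70° -13° = 57°
crank pin P = (r cos θ, r sin θ) = (25.598035, 39.417517)
h = r sin θ − e = 39.417517 − 15 = 24.417517
x = r cos θ + √(L² − h²) = 25.598035 + 107.255699 = 132.853733

132.8537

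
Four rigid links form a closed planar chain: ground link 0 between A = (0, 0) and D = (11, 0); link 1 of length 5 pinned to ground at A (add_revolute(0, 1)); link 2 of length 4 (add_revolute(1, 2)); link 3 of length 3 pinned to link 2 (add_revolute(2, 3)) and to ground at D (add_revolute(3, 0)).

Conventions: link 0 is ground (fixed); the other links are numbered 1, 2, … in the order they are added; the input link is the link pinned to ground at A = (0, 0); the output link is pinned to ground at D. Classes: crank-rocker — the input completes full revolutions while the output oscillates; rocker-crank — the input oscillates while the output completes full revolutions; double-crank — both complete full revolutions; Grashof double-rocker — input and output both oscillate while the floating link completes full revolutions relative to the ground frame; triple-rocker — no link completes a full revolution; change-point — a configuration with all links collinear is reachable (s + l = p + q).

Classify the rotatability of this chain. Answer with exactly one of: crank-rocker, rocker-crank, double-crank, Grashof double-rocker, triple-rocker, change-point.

lengths: ground=11, input=5, coupler=4, output=3
sorted: s=3 (shortest), l=11 (longest), p+q=9
s + l = 14 vs p + q = 9
s + l > p + q → non-Grashof → no link fully rotates → triple-rocker

triple-rocker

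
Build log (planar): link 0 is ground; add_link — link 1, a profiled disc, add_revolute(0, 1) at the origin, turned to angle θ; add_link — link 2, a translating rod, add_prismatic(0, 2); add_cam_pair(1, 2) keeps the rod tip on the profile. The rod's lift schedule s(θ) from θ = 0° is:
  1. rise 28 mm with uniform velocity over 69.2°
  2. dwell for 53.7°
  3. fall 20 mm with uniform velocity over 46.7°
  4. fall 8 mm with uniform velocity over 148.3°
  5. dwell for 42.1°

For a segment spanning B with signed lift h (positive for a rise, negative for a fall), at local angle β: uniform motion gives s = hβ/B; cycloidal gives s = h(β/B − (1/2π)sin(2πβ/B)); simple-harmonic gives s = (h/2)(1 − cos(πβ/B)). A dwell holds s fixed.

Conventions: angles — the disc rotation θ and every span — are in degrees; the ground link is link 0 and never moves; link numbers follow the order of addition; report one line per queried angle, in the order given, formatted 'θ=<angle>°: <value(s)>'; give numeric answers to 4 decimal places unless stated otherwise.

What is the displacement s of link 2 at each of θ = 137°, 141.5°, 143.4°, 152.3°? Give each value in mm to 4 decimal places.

seg 1 [0°–69.2°] uniform, h=28: full span → s += 28 → s = 28.0000
seg 2 [69.2°–122.9°] dwell: s stays 28.0000
seg 3 [122.9°–169.6°] uniform, h=-20: θ=137° here. β=14.1, B=46.7. -20·14.1/46.7 = -6.0385 → s = 21.9615
seg 3 [122.9°–169.6°] uniform, h=-20: θ=141.5° here. β=18.6, B=46.7. -20·18.6/46.7 = -7.9657 → s = 20.0343
seg 3 [122.9°–169.6°] uniform, h=-20: θ=143.4° here. β=20.5, B=46.7. -20·20.5/46.7 = -8.7794 → s = 19.2206
seg 3 [122.9°–169.6°] uniform, h=-20: θ=152.3° here. β=29.4, B=46.7. -20·29.4/46.7 = -12.5910 → s = 15.4090

θ=137°: 21.9615
θ=141.5°: 20.0343
θ=143.4°: 19.2206
θ=152.3°: 15.4090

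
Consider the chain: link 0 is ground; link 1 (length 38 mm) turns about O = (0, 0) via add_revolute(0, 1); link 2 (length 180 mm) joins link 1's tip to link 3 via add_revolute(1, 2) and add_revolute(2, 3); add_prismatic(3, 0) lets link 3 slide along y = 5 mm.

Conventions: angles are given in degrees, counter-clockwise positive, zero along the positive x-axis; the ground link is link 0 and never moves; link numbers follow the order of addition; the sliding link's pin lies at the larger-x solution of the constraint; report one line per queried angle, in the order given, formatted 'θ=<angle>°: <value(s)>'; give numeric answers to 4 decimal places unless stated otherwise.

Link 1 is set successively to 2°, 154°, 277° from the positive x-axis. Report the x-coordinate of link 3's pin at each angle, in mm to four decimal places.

geometry: r = 38 mm, L = 180 mm, e = 5 mm
θ=2°: crank pin P = (r cos θ, r sin θ) = (37.976851, 1.326181)
θ=2°: h = r sin θ − e = 1.326181 − 5 = -3.673819
θ=2°: x = r cos θ + √(L² − h²) = 37.976851 + 179.962505 = 217.939356
θ=154°: crank pin P = (r cos θ, r sin θ) = (-34.154174, 16.658104)
θ=154°: h = r sin θ − e = 16.658104 − 5 = 11.658104
θ=154°: x = r cos θ + √(L² − h²) = -34.154174 + 179.622072 = 145.467898
θ=277°: crank pin P = (r cos θ, r sin θ) = (4.631035, -37.716754)
θ=277°: h = r sin θ − e = -37.716754 − 5 = -42.716754
θ=277°: x = r cos θ + √(L² − h²) = 4.631035 + 174.857882 = 179.488917

θ=2°: 217.9394
θ=154°: 145.4679
θ=277°: 179.4889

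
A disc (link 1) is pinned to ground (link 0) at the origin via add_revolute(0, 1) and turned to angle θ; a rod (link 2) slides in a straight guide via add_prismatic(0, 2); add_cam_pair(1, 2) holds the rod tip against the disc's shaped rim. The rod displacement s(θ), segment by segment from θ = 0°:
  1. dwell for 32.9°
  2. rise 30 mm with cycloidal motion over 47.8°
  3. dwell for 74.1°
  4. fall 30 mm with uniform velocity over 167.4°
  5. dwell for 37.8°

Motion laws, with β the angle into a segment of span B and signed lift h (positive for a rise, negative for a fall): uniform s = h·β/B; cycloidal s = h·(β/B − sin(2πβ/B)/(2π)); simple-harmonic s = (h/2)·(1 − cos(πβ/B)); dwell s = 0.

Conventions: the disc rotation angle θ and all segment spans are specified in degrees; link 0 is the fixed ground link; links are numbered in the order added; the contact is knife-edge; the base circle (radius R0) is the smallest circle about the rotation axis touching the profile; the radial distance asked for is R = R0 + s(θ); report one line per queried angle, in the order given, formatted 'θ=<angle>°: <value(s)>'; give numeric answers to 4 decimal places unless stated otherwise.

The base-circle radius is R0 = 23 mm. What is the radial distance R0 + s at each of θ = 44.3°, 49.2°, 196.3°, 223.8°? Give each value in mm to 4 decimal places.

segment 1 (0° to 32.9°, dwell): s unchanged at 0.0000
θ = 44.3° falls in segment 2 (32.9° to 80.7°, cycloidal, h = 30): β = 44.3 − 32.9 = 11.4°, B = 47.8°; Δs = 30·(0.2385 − sin(2π·0.2385)/(2π)) = 2.3926; s = 0.0000 + 2.3926 = 2.3926
θ = 49.2° falls in segment 2 (32.9° to 80.7°, cycloidal, h = 30): β = 49.2 − 32.9 = 16.3°, B = 47.8°; Δs = 30·(0.3410 − sin(2π·0.3410)/(2π)) = 6.2150; s = 0.0000 + 6.2150 = 6.2150
segment 2 (32.9° to 80.7°, cycloidal, h = 30) is passed completely: s = 0.0000 + (30) = 30.0000
segment 3 (80.7° to 154.8°, dwell): s unchanged at 30.0000
θ = 196.3° falls in segment 4 (154.8° to 322.2°, uniform, h = -30): β = 196.3 − 154.8 = 41.5°, B = 167.4°; Δs = -30·41.5/167.4 = -7.4373; s = 30.0000 − 7.4373 = 22.5627
θ = 223.8° falls in segment 4 (154.8° to 322.2°, uniform, h = -30): β = 223.8 − 154.8 = 69°, B = 167.4°; Δs = -30·69/167.4 = -12.3656; s = 30.0000 − 12.3656 = 17.6344
θ=44.3°: R = R0 + s = 23 + 2.3926 = 25.3926
θ=49.2°: R = R0 + s = 23 + 6.2150 = 29.2150
θ=196.3°: R = R0 + s = 23 + 22.5627 = 45.5627
θ=223.8°: R = R0 + s = 23 + 17.6344 = 40.6344

θ=44.3°: 25.3926
θ=49.2°: 29.2150
θ=196.3°: 45.5627
θ=223.8°: 40.6344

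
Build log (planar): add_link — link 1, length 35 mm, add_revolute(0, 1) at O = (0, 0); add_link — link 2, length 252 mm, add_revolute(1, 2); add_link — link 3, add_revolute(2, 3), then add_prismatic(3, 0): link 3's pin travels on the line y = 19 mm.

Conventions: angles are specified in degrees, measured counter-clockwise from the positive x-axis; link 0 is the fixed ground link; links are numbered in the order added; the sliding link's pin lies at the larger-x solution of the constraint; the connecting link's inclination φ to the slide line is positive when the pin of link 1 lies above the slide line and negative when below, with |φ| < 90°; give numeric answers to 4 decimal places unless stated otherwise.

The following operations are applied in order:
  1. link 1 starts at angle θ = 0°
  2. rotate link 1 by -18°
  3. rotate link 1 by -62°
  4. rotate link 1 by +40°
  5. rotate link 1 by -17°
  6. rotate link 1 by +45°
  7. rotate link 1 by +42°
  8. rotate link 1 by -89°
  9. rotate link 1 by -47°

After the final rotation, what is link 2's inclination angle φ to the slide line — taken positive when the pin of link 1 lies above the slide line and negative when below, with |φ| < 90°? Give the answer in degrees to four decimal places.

geometry: r = 35 mm, L = 252 mm, e = 19 mm; θ starts at 0°
rotate link 1 by -18°: θ ← 0° -18° = -18°
rotate link 1 by -62°: θ ← -18° -62° = -80°
rotate link 1 by +40°: θ ← -80° +40° = -40°
rotate link 1 by -17°: θ ← -40° -17° = -57°
rotate link 1 by +45°: θ ← -57° +45° = -12°
rotate link 1 by +42°: θ ← -12° +42° = 30°
rotate link 1 by -89°: θ ← 30° -89° = -59°
rotate link 1 by -47°: θ ← -59° -47° = -106°
h = r sin θ − e = -33.644159 − 19 = -52.644159
sin φ = h / L = -52.644159 / 252 = -0.20890539
φ = arcsin(-0.20890539) = -12.058213°

-12.0582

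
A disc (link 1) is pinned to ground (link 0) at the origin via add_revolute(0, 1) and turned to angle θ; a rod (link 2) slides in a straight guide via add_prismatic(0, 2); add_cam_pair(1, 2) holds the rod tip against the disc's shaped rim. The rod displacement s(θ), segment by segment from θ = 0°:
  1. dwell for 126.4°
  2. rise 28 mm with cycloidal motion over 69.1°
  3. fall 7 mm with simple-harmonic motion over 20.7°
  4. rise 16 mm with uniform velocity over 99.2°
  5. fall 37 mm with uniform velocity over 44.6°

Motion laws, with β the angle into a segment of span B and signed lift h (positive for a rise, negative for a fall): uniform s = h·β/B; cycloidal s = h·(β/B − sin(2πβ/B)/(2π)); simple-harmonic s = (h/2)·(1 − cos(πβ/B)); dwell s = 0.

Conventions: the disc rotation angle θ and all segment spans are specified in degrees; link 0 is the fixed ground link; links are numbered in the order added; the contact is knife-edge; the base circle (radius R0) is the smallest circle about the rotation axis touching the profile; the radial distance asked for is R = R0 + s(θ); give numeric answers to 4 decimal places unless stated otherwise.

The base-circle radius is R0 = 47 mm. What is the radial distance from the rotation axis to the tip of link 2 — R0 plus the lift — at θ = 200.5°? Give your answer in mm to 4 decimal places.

segment 1 (0° to 126.4°, dwell): s unchanged at 0.0000
segment 2 (126.4° to 195.5°, cycloidal, h = 28) is passed completely: s = 0.0000 + (28) = 28.0000
θ = 200.5° falls in segment 3 (195.5° to 216.2°, simple-harmonic, h = -7): β = 200.5 − 195.5 = 5°, B = 20.7°; Δs = -7/2·(1 − cos(π·0.2415)) = -0.9603; s = 28.0000 − 0.9603 = 27.0397
R = R0 + s = 47 + 27.0397 = 74.0397

74.0397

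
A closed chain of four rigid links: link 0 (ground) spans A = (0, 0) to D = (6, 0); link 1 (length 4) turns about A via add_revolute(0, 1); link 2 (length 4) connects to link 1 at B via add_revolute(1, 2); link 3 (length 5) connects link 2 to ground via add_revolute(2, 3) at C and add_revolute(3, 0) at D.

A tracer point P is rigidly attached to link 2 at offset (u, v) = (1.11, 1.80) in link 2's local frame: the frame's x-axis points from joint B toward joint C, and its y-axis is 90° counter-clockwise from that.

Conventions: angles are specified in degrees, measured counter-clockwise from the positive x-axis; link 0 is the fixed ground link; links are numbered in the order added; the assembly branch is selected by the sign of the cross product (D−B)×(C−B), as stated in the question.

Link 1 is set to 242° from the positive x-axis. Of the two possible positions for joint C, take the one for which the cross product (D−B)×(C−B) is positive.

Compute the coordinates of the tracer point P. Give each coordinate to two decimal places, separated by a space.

A=(0,0), D=(6.00,0)
B = A + 4.00·(cos242°, sin242°) = (-1.8779, -3.5318)
|BD| = 8.6333
circle(B,4.00) ∩ circle(D,5.00): a=3.7954, h=1.2628
  candidates: C₊=(1.0688,-0.8268) cross=10.902; C₋=(2.1020,-3.1314) cross=-10.902
  branch + wants cross > 0 → take C=(1.0688,-0.8268) (cross=10.902)
ex = (C−B)/|BC| = (0.7367,0.6762); ey = (-0.6762,0.7367)
P = B + 1.11·ex + 1.80·ey = (-2.2774,-1.4551)

-2.28 -1.46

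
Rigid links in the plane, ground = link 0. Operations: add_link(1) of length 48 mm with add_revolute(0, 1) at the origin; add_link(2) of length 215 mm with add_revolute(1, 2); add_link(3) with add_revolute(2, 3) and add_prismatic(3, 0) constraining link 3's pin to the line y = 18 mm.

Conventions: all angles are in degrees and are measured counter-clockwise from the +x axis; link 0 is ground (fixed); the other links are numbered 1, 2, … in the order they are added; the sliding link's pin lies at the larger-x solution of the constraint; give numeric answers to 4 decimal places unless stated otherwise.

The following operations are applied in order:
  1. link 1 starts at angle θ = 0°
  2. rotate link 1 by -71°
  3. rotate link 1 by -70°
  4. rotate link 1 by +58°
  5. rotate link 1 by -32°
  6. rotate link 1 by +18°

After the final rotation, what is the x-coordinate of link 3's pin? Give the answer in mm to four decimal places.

geometry: r = 48 mm, L = 215 mm, e = 18 mm; θ starts at 0°
rotate link 1 by -71°: θ ← 0° -71° = -71°
rotate link 1 by -70°: θ ← -71° -70° = -141°
rotate link 1 by +58°: θ ← -141° +58° = -83°
rotate link 1 by -32°: θ ← -83° -32° = -115°
rotate link 1 by +18°: θ ← -115° +18° = -97°
crank pin P = (r cos θ, r sin θ) = (-5.849728, -47.642215)
h = r sin θ − e = -47.642215 − 18 = -65.642215
x = r cos θ + √(L² − h²) = -5.849728 + 204.734217 = 198.884488

198.8845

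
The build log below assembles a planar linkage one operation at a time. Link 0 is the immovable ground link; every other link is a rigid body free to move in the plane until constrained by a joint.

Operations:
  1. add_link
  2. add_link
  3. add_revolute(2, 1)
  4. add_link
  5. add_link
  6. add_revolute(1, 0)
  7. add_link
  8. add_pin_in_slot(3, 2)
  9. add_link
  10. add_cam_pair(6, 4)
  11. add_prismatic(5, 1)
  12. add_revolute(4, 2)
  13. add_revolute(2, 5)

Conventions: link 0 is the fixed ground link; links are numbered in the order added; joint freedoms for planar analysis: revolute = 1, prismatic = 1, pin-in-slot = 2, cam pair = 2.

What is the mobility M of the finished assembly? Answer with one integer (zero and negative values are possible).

L=1 J1=0 J2=0
add link → L=2 J1=0 J2=0
add link → L=3 J1=0 J2=0
R@2,1 dof=1 J1 → L=3 J1=1 J2=0
add link → L=4 J1=1 J2=0
add link → L=5 J1=1 J2=0
R@1,0 dof=1 J1 → L=5 J1=2 J2=0
add link → L=6 J1=2 J2=0
PS@3,2 dof=2 J2 → L=6 J1=2 J2=1
add link → L=7 J1=2 J2=1
C@6,4 dof=2 J2 → L=7 J1=2 J2=2
P@5,1 dof=1 J1 → L=7 J1=3 J2=2
R@4,2 dof=1 J1 → L=7 J1=4 J2=2
R@2,5 dof=1 J1 → L=7 J1=5 J2=2
M=3(L−1)−2J1−J2=3·6−2·5−2=6

M = 6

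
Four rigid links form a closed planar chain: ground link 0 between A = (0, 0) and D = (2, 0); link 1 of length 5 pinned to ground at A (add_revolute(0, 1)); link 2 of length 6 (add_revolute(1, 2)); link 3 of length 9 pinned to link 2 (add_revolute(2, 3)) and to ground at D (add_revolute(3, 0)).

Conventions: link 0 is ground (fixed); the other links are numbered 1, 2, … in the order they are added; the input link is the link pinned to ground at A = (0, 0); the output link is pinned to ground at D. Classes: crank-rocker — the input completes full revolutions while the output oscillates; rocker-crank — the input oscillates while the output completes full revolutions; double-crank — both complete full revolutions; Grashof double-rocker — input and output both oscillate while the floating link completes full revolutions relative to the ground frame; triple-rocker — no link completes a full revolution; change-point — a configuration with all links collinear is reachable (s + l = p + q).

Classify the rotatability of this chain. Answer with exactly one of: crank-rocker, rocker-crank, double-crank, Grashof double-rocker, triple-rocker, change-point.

lengths: ground=2, input=5, coupler=6, output=9
sorted: s=2 (shortest), l=9 (longest), p+q=11
s + l = 11 vs p + q = 11
s + l = p + q → change-point (collinear configuration reachable)

change-point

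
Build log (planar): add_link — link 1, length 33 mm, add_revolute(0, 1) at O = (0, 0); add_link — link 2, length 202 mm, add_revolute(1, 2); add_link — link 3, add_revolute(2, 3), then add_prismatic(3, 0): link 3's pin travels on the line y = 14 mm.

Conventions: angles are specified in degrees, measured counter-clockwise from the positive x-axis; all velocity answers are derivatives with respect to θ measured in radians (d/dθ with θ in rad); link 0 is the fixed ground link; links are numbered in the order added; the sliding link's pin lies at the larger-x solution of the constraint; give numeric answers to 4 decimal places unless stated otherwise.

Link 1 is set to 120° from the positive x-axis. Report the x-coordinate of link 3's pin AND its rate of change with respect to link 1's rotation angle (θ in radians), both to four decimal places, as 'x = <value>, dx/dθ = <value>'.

geometry: r = 33 mm, L = 202 mm, e = 14 mm
crank pin P = (r cos θ, r sin θ) = (-16.500000, 28.578838)
h = r sin θ − e = 28.578838 − 14 = 14.578838
x = r cos θ + √(L² − h²) = -16.500000 + 201.473218 = 184.973218
dx/dθ = −r sin θ − h·r cos θ/√(L² − h²) (θ in radians; h = 14.578838) = -27.384879

x = 184.9732, dx/dθ = -27.3849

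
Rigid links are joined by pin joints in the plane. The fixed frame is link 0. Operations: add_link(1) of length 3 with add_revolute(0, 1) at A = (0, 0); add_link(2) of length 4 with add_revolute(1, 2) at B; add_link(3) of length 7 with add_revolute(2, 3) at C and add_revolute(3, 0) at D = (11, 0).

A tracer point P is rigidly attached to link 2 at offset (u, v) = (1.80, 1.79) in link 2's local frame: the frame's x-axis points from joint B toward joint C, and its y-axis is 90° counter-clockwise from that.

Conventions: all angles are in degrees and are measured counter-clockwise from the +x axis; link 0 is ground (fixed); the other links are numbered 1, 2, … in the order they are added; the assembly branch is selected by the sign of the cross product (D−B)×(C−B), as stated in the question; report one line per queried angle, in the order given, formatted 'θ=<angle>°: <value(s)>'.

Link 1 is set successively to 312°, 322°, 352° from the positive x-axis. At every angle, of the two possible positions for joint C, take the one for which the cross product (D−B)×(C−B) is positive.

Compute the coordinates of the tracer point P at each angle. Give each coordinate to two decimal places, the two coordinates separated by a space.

A=(0,0), D=(11.00,0)
θ=312°: B = A + 3.00·(cos312°, sin312°) = (2.0074, -2.2294)
θ=312°: |BD| = 9.2648
θ=312°: circle(B,4.00) ∩ circle(D,7.00): a=2.8515, h=2.8052
θ=312°:   candidates: C₊=(4.1001,1.1795) cross=25.989; C₋=(5.4501,-4.2660) cross=-25.989
θ=312°:   branch + wants cross > 0 → take C=(4.1001,1.1795) (cross=25.989)
θ=312°: ex = (C−B)/|BC| = (0.5232,0.8522); ey = (-0.8522,0.5232)
θ=312°: P = B + 1.80·ex + 1.79·ey = (1.4236,0.2411)
θ=322°: B = A + 3.00·(cos322°, sin322°) = (2.3640, -1.8470)
θ=322°: |BD| = 8.8313
θ=322°: circle(B,4.00) ∩ circle(D,7.00): a=2.5473, h=3.0841
θ=322°:   candidates: C₊=(4.2100,1.7016) cross=27.236; C₋=(5.5000,-4.3301) cross=-27.236
θ=322°:   branch + wants cross > 0 → take C=(4.2100,1.7016) (cross=27.236)
θ=322°: ex = (C−B)/|BC| = (0.4615,0.8871); ey = (-0.8871,0.4615)
θ=322°: P = B + 1.80·ex + 1.79·ey = (1.6067,0.5759)
θ=352°: B = A + 3.00·(cos352°, sin352°) = (2.9708, -0.4175)
θ=352°: |BD| = 8.0400
θ=352°: circle(B,4.00) ∩ circle(D,7.00): a=1.9678, h=3.4825
θ=352°:   candidates: C₊=(4.7551,3.1625) cross=27.999; C₋=(5.1168,-3.7931) cross=-27.999
θ=352°:   branch + wants cross > 0 → take C=(4.7551,3.1625) (cross=27.999)
θ=352°: ex = (C−B)/|BC| = (0.4461,0.8950); ey = (-0.8950,0.4461)
θ=352°: P = B + 1.80·ex + 1.79·ey = (2.1717,1.9919)

θ=312°: 1.42 0.24
θ=322°: 1.61 0.58
θ=352°: 2.17 1.99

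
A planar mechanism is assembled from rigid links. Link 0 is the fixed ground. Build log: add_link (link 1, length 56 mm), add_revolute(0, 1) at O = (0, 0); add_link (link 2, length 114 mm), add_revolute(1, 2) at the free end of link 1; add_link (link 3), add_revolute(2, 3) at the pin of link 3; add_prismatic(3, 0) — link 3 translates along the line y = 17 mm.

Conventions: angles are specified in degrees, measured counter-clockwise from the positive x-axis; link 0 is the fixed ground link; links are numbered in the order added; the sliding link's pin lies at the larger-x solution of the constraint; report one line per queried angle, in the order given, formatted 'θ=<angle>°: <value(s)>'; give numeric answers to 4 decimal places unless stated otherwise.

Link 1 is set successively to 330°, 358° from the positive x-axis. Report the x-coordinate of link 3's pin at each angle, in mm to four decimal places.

geometry: r = 56 mm, L = 114 mm, e = 17 mm
θ=330°: crank pin P = (r cos θ, r sin θ) = (48.497423, -28.000000)
θ=330°: h = r sin θ − e = -28.000000 − 17 = -45.000000
θ=330°: x = r cos θ + √(L² − h²) = 48.497423 + 104.742542 = 153.239964
θ=358°: crank pin P = (r cos θ, r sin θ) = (55.965886, -1.954372)
θ=358°: h = r sin θ − e = -1.954372 − 17 = -18.954372
θ=358°: x = r cos θ + √(L² − h²) = 55.965886 + 112.413219 = 168.379105

θ=330°: 153.2400
θ=358°: 168.3791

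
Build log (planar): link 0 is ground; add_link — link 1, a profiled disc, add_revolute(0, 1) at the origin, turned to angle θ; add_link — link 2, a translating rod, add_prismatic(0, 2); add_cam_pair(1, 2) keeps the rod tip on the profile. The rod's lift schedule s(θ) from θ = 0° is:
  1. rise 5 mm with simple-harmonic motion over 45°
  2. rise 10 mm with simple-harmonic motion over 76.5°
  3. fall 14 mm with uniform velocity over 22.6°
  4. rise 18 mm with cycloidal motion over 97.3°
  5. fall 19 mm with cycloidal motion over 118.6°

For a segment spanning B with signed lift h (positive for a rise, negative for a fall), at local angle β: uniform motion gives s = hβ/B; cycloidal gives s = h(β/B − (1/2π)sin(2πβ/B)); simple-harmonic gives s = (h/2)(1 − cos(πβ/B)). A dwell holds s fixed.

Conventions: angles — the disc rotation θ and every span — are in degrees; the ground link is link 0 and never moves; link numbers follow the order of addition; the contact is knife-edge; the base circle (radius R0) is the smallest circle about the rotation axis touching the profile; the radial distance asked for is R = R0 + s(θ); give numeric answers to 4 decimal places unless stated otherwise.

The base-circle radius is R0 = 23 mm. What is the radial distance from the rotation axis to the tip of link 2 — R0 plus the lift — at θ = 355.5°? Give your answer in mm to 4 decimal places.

seg 1 [0°–45°] simple-harmonic, h=5: full span → s += 5 → s = 5.0000
seg 2 [45°–121.5°] simple-harmonic, h=10: full span → s += 10 → s = 15.0000
seg 3 [121.5°–144.1°] uniform, h=-14: full span → s += -14 → s = 1.0000
seg 4 [144.1°–241.4°] cycloidal, h=18: full span → s += 18 → s = 19.0000
seg 5 [241.4°–360°] cycloidal, h=-19: θ=355.5° here. β=114.1, B=118.6. -19·(0.9621 − sin(2π·0.9621)/(2π)) = -18.9932 → s = 0.0068
R = R0 + s = 23 + 0.0068 = 23.0068

23.0068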